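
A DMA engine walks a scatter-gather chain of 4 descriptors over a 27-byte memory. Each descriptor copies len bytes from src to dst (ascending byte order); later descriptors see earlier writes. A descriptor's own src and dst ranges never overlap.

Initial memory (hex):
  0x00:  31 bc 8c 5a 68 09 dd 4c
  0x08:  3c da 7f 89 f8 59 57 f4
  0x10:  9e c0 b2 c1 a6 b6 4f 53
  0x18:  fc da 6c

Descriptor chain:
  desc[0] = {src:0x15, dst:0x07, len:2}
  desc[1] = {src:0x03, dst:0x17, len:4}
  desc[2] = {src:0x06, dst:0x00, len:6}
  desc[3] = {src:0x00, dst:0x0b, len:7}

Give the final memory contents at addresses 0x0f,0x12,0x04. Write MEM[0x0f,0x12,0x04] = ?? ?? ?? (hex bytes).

#0 dst[0x07+2] := {0xb6,0x4f}
#1 dst[0x17+4] := {0x5a,0x68,0x09,0xdd}
#2 dst[0x00+6] := {0xdd,0xb6,0x4f,0xda,0x7f,0x89}
#3 dst[0x0b+7] := {0xdd,0xb6,0x4f,0xda,0x7f,0x89,0xdd}
query mem[0x0f]=0x7f, mem[0x12]=0xb2, mem[0x04]=0x7f

MEM[0x0f,0x12,0x04] = 7f b2 7f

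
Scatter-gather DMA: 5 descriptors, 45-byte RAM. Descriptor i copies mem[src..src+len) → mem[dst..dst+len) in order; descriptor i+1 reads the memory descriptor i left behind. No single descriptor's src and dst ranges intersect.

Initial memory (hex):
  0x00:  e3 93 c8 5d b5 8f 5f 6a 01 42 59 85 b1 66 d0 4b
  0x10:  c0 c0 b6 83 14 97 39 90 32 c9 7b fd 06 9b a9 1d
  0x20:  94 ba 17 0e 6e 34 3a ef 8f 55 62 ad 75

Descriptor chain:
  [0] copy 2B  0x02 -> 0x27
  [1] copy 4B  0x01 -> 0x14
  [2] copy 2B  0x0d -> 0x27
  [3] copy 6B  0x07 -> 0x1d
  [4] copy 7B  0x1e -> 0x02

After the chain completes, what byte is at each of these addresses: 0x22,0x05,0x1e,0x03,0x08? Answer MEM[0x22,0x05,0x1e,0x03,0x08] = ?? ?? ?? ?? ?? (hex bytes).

MEM[0x22,0x05,0x1e,0x03,0x08] = b1 85 01 42 6e

#0 dst[0x27+2] := {0xc8,0x5d}
#1 dst[0x14+4] := {0x93,0xc8,0x5d,0xb5}
#2 dst[0x27+2] := {0x66,0xd0}
#3 dst[0x1d+6] := {0x6a,0x01,0x42,0x59,0x85,0xb1}
#4 dst[0x02+7] := {0x01,0x42,0x59,0x85,0xb1,0x0e,0x6e}
query mem[0x22]=0xb1, mem[0x05]=0x85, mem[0x1e]=0x01, mem[0x03]=0x42, mem[0x08]=0x6e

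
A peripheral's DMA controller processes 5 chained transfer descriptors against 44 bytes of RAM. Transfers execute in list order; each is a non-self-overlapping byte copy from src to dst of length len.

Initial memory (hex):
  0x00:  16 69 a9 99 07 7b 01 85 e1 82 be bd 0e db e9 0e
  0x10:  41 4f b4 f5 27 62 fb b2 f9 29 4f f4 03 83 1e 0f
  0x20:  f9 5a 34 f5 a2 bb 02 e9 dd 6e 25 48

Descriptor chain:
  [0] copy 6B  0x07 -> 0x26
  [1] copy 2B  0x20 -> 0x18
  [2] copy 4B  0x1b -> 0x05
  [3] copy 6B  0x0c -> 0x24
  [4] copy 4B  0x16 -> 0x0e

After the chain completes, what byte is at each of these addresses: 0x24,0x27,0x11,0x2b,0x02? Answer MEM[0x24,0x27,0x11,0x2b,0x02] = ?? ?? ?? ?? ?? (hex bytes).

MEM[0x24,0x27,0x11,0x2b,0x02] = 0e 0e 5a 0e a9

[0] 0x07->0x26 len=6 : 85 e1 82 be bd 0e
[1] 0x20->0x18 len=2 : f9 5a
[2] 0x1b->0x05 len=4 : f4 03 83 1e
[3] 0x0c->0x24 len=6 : 0e db e9 0e 41 4f
[4] 0x16->0x0e len=4 : fb b2 f9 5a
query mem[0x24]=0x0e, mem[0x27]=0x0e, mem[0x11]=0x5a, mem[0x2b]=0x0e, mem[0x02]=0xa9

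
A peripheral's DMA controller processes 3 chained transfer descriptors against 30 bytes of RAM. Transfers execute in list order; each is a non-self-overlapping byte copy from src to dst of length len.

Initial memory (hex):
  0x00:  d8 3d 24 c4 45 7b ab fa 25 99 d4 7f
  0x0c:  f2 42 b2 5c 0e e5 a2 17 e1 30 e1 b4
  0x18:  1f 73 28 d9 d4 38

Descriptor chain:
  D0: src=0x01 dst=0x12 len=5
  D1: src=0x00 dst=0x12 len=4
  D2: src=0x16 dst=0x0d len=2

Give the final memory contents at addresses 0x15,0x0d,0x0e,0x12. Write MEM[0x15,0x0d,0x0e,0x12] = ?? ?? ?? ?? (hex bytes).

D0: mem[0x12..0x16] <- [3d 24 c4 45 7b]
D1: mem[0x12..0x15] <- [d8 3d 24 c4]
D2: mem[0x0d..0x0e] <- [7b b4]
query mem[0x15]=0xc4, mem[0x0d]=0x7b, mem[0x0e]=0xb4, mem[0x12]=0xd8

MEM[0x15,0x0d,0x0e,0x12] = c4 7b b4 d8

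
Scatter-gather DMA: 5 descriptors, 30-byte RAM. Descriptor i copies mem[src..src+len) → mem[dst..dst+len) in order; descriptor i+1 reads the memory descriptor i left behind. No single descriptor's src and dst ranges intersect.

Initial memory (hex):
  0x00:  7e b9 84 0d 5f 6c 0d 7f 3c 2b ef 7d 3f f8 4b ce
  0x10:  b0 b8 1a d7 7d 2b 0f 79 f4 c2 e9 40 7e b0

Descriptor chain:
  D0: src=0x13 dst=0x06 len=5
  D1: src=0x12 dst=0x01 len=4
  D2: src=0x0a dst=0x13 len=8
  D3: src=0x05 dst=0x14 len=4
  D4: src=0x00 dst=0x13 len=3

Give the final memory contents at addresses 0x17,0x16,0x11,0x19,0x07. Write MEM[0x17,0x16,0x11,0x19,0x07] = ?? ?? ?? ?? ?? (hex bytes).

#0 dst[0x06+5] := {0xd7,0x7d,0x2b,0x0f,0x79}
#1 dst[0x01+4] := {0x1a,0xd7,0x7d,0x2b}
#2 dst[0x13+8] := {0x79,0x7d,0x3f,0xf8,0x4b,0xce,0xb0,0xb8}
#3 dst[0x14+4] := {0x6c,0xd7,0x7d,0x2b}
#4 dst[0x13+3] := {0x7e,0x1a,0xd7}
query mem[0x17]=0x2b, mem[0x16]=0x7d, mem[0x11]=0xb8, mem[0x19]=0xb0, mem[0x07]=0x7d

MEM[0x17,0x16,0x11,0x19,0x07] = 2b 7d b8 b0 7d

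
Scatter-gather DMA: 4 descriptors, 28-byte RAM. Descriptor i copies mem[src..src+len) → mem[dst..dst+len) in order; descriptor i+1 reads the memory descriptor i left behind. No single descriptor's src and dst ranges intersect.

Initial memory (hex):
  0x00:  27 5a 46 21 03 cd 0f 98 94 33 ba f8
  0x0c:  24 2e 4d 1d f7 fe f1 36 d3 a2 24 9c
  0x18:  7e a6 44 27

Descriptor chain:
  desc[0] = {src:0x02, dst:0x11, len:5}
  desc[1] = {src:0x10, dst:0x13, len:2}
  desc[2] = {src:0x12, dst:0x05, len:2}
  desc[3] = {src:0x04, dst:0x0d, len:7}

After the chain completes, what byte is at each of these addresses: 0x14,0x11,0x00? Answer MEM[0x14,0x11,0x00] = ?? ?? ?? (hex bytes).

MEM[0x14,0x11,0x00] = 46 94 27

  after D0: wrote 5B at 0x11 = 462103cd0f
  after D1: wrote 2B at 0x13 = f746
  after D2: wrote 2B at 0x05 = 21f7
  after D3: wrote 7B at 0x0d = 0321f7989433ba
query mem[0x14]=0x46, mem[0x11]=0x94, mem[0x00]=0x27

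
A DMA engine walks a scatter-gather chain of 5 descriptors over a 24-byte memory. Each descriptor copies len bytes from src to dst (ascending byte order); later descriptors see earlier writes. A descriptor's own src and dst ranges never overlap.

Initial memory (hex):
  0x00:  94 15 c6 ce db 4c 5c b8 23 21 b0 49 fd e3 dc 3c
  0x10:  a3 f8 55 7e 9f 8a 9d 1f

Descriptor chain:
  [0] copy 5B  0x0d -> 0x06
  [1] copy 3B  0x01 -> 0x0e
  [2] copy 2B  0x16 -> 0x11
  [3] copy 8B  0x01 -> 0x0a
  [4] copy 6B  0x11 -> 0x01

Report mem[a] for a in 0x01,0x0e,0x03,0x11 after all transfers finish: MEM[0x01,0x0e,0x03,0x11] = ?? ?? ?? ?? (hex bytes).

MEM[0x01,0x0e,0x03,0x11] = 3c 4c 7e 3c

[0] 0x0d->0x06 len=5 : e3 dc 3c a3 f8
[1] 0x01->0x0e len=3 : 15 c6 ce
[2] 0x16->0x11 len=2 : 9d 1f
[3] 0x01->0x0a len=8 : 15 c6 ce db 4c e3 dc 3c
[4] 0x11->0x01 len=6 : 3c 1f 7e 9f 8a 9d
query mem[0x01]=0x3c, mem[0x0e]=0x4c, mem[0x03]=0x7e, mem[0x11]=0x3c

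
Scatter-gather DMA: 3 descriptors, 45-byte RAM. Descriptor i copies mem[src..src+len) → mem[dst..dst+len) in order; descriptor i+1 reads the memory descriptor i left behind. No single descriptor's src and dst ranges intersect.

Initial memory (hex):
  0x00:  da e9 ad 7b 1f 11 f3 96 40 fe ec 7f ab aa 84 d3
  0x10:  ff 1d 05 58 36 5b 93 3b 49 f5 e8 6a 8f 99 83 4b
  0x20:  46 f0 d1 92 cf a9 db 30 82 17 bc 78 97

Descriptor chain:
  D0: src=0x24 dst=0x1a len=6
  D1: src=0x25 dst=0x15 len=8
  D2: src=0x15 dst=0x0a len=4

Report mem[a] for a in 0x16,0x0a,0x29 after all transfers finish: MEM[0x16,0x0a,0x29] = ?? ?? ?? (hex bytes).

[0] 0x24->0x1a len=6 : cf a9 db 30 82 17
[1] 0x25->0x15 len=8 : a9 db 30 82 17 bc 78 97
[2] 0x15->0x0a len=4 : a9 db 30 82
query mem[0x16]=0xdb, mem[0x0a]=0xa9, mem[0x29]=0x17

MEM[0x16,0x0a,0x29] = db a9 17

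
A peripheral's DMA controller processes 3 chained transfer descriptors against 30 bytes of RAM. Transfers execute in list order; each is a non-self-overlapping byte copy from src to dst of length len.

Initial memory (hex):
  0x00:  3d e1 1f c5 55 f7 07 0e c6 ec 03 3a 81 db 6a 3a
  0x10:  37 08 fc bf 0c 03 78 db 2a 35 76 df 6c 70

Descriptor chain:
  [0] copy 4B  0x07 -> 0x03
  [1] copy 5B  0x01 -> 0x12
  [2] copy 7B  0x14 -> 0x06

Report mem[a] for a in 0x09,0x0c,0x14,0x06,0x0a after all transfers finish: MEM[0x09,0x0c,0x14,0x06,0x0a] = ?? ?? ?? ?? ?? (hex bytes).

MEM[0x09,0x0c,0x14,0x06,0x0a] = db 76 0e 0e 2a

D0: mem[0x03..0x06] <- [0e c6 ec 03]
D1: mem[0x12..0x16] <- [e1 1f 0e c6 ec]
D2: mem[0x06..0x0c] <- [0e c6 ec db 2a 35 76]
query mem[0x09]=0xdb, mem[0x0c]=0x76, mem[0x14]=0x0e, mem[0x06]=0x0e, mem[0x0a]=0x2a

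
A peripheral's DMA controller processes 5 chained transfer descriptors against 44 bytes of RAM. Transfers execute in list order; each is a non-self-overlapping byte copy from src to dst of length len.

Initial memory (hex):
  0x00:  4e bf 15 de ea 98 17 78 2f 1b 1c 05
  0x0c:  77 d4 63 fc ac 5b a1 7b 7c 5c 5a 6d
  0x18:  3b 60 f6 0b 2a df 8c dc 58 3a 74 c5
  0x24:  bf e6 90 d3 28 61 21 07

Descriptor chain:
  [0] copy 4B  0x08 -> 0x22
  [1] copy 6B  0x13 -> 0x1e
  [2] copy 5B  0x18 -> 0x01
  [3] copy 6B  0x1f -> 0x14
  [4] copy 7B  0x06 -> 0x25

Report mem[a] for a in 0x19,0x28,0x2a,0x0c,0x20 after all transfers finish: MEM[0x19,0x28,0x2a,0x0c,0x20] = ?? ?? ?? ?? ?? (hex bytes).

MEM[0x19,0x28,0x2a,0x0c,0x20] = 1c 1b 05 77 5c

#0 dst[0x22+4] := {0x2f,0x1b,0x1c,0x05}
#1 dst[0x1e+6] := {0x7b,0x7c,0x5c,0x5a,0x6d,0x3b}
#2 dst[0x01+5] := {0x3b,0x60,0xf6,0x0b,0x2a}
#3 dst[0x14+6] := {0x7c,0x5c,0x5a,0x6d,0x3b,0x1c}
#4 dst[0x25+7] := {0x17,0x78,0x2f,0x1b,0x1c,0x05,0x77}
query mem[0x19]=0x1c, mem[0x28]=0x1b, mem[0x2a]=0x05, mem[0x0c]=0x77, mem[0x20]=0x5c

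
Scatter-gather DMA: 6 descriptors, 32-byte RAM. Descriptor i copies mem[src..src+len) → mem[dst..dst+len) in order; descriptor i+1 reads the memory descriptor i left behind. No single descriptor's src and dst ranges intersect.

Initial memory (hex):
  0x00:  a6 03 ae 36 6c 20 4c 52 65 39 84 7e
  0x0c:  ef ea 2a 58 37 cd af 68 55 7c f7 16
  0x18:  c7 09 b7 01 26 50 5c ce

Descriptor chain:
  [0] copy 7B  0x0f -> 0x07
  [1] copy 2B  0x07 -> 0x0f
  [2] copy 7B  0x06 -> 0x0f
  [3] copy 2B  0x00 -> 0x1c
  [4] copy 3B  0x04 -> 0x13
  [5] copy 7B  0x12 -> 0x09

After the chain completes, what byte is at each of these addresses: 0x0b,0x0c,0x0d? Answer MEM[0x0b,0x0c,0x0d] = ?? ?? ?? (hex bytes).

  after D0: wrote 7B at 0x07 = 5837cdaf68557c
  after D1: wrote 2B at 0x0f = 5837
  after D2: wrote 7B at 0x0f = 4c5837cdaf6855
  after D3: wrote 2B at 0x1c = a603
  after D4: wrote 3B at 0x13 = 6c204c
  after D5: wrote 7B at 0x09 = cd6c204cf716c7
query mem[0x0b]=0x20, mem[0x0c]=0x4c, mem[0x0d]=0xf7

MEM[0x0b,0x0c,0x0d] = 20 4c f7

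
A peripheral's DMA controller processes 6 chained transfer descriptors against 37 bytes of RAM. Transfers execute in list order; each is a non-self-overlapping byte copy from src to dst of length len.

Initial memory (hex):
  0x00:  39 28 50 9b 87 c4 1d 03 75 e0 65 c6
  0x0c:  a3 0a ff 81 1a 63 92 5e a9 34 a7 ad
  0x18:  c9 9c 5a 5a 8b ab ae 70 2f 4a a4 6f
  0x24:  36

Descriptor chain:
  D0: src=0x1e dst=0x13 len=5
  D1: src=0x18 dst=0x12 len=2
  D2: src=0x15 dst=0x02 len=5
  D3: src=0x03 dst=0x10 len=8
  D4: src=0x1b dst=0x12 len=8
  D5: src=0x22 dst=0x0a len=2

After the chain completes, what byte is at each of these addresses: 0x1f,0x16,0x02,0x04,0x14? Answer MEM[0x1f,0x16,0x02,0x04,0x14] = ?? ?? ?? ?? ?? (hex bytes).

D0: mem[0x13..0x17] <- [ae 70 2f 4a a4]
D1: mem[0x12..0x13] <- [c9 9c]
D2: mem[0x02..0x06] <- [2f 4a a4 c9 9c]
D3: mem[0x10..0x17] <- [4a a4 c9 9c 03 75 e0 65]
D4: mem[0x12..0x19] <- [5a 8b ab ae 70 2f 4a a4]
D5: mem[0x0a..0x0b] <- [a4 6f]
query mem[0x1f]=0x70, mem[0x16]=0x70, mem[0x02]=0x2f, mem[0x04]=0xa4, mem[0x14]=0xab

MEM[0x1f,0x16,0x02,0x04,0x14] = 70 70 2f a4 ab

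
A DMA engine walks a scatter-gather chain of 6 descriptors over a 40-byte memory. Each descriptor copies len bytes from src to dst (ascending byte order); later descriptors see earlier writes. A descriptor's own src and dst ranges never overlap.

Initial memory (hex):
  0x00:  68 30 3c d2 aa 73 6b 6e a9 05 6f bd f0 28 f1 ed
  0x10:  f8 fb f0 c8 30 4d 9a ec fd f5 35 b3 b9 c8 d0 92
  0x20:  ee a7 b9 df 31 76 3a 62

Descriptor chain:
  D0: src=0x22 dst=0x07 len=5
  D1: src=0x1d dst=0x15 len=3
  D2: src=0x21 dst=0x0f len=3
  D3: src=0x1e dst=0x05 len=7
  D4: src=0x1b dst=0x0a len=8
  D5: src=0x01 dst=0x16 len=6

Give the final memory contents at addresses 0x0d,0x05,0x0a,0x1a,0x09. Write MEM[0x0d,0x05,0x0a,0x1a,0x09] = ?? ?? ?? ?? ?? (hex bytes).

MEM[0x0d,0x05,0x0a,0x1a,0x09] = d0 d0 b3 d0 b9

[0] 0x22->0x07 len=5 : b9 df 31 76 3a
[1] 0x1d->0x15 len=3 : c8 d0 92
[2] 0x21->0x0f len=3 : a7 b9 df
[3] 0x1e->0x05 len=7 : d0 92 ee a7 b9 df 31
[4] 0x1b->0x0a len=8 : b3 b9 c8 d0 92 ee a7 b9
[5] 0x01->0x16 len=6 : 30 3c d2 aa d0 92
query mem[0x0d]=0xd0, mem[0x05]=0xd0, mem[0x0a]=0xb3, mem[0x1a]=0xd0, mem[0x09]=0xb9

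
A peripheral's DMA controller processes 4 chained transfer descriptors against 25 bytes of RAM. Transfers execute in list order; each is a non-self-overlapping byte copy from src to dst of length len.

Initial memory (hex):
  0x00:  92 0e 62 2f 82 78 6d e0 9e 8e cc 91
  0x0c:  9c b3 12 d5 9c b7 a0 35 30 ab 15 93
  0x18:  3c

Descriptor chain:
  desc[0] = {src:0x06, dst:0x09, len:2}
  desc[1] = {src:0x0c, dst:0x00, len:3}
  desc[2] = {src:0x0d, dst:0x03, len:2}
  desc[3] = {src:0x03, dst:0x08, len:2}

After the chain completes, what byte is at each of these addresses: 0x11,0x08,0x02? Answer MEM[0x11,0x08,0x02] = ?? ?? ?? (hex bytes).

MEM[0x11,0x08,0x02] = b7 b3 12

[0] 0x06->0x09 len=2 : 6d e0
[1] 0x0c->0x00 len=3 : 9c b3 12
[2] 0x0d->0x03 len=2 : b3 12
[3] 0x03->0x08 len=2 : b3 12
query mem[0x11]=0xb7, mem[0x08]=0xb3, mem[0x02]=0x12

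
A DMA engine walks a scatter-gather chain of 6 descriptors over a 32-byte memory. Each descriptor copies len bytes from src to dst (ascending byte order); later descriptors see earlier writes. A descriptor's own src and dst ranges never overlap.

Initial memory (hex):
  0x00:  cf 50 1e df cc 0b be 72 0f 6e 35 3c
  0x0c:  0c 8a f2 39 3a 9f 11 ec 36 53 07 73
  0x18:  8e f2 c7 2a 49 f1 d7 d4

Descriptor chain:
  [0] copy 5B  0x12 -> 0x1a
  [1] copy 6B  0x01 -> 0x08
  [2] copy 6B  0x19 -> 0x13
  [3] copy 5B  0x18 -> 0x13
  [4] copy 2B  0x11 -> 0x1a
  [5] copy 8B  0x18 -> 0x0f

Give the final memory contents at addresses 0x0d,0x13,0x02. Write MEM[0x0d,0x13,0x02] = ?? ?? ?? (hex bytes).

  after D0: wrote 5B at 0x1a = 11ec365307
  after D1: wrote 6B at 0x08 = 501edfcc0bbe
  after D2: wrote 6B at 0x13 = f211ec365307
  after D3: wrote 5B at 0x13 = 07f211ec36
  after D4: wrote 2B at 0x1a = 9f11
  after D5: wrote 8B at 0x0f = 07f29f11365307d4
query mem[0x0d]=0xbe, mem[0x13]=0x36, mem[0x02]=0x1e

MEM[0x0d,0x13,0x02] = be 36 1e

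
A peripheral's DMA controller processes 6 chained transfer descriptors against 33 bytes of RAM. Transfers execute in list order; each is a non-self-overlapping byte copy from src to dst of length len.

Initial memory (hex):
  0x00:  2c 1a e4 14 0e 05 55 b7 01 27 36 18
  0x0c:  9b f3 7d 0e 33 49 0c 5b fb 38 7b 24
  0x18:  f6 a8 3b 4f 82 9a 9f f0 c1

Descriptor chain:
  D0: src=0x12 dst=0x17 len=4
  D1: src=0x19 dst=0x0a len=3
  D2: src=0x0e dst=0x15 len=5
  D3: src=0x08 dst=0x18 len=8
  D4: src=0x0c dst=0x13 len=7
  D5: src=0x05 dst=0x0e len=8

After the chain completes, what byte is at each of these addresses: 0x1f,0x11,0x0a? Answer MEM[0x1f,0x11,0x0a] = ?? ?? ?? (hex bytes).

[0] 0x12->0x17 len=4 : 0c 5b fb 38
[1] 0x19->0x0a len=3 : fb 38 4f
[2] 0x0e->0x15 len=5 : 7d 0e 33 49 0c
[3] 0x08->0x18 len=8 : 01 27 fb 38 4f f3 7d 0e
[4] 0x0c->0x13 len=7 : 4f f3 7d 0e 33 49 0c
[5] 0x05->0x0e len=8 : 05 55 b7 01 27 fb 38 4f
query mem[0x1f]=0x0e, mem[0x11]=0x01, mem[0x0a]=0xfb

MEM[0x1f,0x11,0x0a] = 0e 01 fb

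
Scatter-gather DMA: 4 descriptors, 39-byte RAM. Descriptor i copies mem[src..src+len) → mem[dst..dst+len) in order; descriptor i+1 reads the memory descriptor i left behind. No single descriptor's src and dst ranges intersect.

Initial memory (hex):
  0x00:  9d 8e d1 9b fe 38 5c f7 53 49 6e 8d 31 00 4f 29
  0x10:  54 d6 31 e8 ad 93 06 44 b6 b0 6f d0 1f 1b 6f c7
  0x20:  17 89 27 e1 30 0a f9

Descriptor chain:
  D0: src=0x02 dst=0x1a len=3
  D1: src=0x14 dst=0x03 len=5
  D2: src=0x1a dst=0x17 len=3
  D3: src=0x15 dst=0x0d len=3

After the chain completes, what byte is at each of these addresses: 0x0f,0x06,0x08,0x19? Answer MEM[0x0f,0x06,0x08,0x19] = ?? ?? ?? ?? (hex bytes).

MEM[0x0f,0x06,0x08,0x19] = d1 44 53 fe

  after D0: wrote 3B at 0x1a = d19bfe
  after D1: wrote 5B at 0x03 = ad930644b6
  after D2: wrote 3B at 0x17 = d19bfe
  after D3: wrote 3B at 0x0d = 9306d1
query mem[0x0f]=0xd1, mem[0x06]=0x44, mem[0x08]=0x53, mem[0x19]=0xfe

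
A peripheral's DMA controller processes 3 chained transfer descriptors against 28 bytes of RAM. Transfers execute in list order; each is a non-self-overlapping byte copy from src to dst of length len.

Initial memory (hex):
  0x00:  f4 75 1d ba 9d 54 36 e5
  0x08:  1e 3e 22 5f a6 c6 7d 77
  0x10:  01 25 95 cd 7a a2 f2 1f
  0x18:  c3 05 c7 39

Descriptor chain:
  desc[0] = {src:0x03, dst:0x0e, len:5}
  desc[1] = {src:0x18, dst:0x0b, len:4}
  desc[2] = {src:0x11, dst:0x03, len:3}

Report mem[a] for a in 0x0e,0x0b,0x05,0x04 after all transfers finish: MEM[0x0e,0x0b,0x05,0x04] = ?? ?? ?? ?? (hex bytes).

[0] 0x03->0x0e len=5 : ba 9d 54 36 e5
[1] 0x18->0x0b len=4 : c3 05 c7 39
[2] 0x11->0x03 len=3 : 36 e5 cd
query mem[0x0e]=0x39, mem[0x0b]=0xc3, mem[0x05]=0xcd, mem[0x04]=0xe5

MEM[0x0e,0x0b,0x05,0x04] = 39 c3 cd e5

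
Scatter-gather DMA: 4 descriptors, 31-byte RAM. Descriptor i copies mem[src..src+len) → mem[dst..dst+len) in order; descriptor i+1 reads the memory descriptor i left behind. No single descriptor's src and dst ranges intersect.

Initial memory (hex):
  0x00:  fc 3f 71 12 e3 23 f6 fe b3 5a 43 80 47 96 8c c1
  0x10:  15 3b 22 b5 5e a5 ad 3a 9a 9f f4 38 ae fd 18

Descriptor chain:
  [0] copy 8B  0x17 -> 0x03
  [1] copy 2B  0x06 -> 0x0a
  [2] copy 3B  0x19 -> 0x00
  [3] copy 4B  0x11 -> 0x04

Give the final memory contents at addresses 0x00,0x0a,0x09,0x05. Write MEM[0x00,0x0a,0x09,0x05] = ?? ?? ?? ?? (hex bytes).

MEM[0x00,0x0a,0x09,0x05] = 9f f4 fd 22

  after D0: wrote 8B at 0x03 = 3a9a9ff438aefd18
  after D1: wrote 2B at 0x0a = f438
  after D2: wrote 3B at 0x00 = 9ff438
  after D3: wrote 4B at 0x04 = 3b22b55e
query mem[0x00]=0x9f, mem[0x0a]=0xf4, mem[0x09]=0xfd, mem[0x05]=0x22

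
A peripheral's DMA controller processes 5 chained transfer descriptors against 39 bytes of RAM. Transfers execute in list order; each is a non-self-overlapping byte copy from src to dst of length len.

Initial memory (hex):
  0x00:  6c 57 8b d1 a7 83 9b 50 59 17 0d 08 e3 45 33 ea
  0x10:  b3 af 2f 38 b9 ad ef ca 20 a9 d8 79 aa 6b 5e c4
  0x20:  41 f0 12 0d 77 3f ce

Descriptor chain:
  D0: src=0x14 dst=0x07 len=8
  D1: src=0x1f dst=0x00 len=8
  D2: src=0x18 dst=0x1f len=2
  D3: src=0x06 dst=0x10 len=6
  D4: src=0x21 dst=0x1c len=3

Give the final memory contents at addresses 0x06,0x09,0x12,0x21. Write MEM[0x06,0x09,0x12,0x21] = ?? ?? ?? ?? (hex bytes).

MEM[0x06,0x09,0x12,0x21] = 3f ef ad f0

  after D0: wrote 8B at 0x07 = b9adefca20a9d879
  after D1: wrote 8B at 0x00 = c441f0120d773fce
  after D2: wrote 2B at 0x1f = 20a9
  after D3: wrote 6B at 0x10 = 3fceadefca20
  after D4: wrote 3B at 0x1c = f0120d
query mem[0x06]=0x3f, mem[0x09]=0xef, mem[0x12]=0xad, mem[0x21]=0xf0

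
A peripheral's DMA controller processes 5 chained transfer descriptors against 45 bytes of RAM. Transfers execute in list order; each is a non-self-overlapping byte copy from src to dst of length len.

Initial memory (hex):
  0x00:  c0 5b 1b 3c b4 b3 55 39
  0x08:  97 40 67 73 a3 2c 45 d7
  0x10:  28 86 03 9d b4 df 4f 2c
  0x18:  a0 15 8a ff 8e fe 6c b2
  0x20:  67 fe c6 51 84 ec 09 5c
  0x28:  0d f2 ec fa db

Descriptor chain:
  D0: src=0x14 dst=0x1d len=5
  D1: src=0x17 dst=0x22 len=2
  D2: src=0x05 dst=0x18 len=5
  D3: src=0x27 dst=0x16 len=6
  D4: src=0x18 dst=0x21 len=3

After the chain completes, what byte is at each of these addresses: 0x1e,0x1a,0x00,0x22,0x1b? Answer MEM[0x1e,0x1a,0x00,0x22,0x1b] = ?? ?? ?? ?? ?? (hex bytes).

MEM[0x1e,0x1a,0x00,0x22,0x1b] = df fa c0 ec db

  after D0: wrote 5B at 0x1d = b4df4f2ca0
  after D1: wrote 2B at 0x22 = 2ca0
  after D2: wrote 5B at 0x18 = b355399740
  after D3: wrote 6B at 0x16 = 5c0df2ecfadb
  after D4: wrote 3B at 0x21 = f2ecfa
query mem[0x1e]=0xdf, mem[0x1a]=0xfa, mem[0x00]=0xc0, mem[0x22]=0xec, mem[0x1b]=0xdb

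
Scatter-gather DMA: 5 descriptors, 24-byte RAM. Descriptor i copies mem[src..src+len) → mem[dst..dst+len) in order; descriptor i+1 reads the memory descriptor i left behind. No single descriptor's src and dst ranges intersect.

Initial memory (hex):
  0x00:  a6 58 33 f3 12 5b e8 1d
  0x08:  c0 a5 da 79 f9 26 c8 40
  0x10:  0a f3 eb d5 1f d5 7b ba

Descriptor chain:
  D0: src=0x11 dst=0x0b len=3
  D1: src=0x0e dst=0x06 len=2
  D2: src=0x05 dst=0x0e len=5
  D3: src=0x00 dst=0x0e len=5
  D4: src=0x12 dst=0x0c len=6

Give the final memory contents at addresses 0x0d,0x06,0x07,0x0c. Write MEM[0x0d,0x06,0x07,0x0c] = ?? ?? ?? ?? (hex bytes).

MEM[0x0d,0x06,0x07,0x0c] = d5 c8 40 12

[0] 0x11->0x0b len=3 : f3 eb d5
[1] 0x0e->0x06 len=2 : c8 40
[2] 0x05->0x0e len=5 : 5b c8 40 c0 a5
[3] 0x00->0x0e len=5 : a6 58 33 f3 12
[4] 0x12->0x0c len=6 : 12 d5 1f d5 7b ba
query mem[0x0d]=0xd5, mem[0x06]=0xc8, mem[0x07]=0x40, mem[0x0c]=0x12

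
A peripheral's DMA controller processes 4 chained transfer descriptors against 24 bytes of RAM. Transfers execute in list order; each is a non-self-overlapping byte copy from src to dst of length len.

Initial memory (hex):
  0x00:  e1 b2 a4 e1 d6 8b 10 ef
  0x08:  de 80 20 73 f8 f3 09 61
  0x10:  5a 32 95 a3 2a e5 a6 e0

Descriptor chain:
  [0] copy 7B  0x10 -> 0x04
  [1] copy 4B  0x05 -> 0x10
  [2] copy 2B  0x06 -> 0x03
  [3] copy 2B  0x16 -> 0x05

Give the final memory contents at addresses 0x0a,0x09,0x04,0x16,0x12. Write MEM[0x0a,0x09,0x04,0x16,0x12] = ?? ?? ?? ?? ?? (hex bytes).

#0 dst[0x04+7] := {0x5a,0x32,0x95,0xa3,0x2a,0xe5,0xa6}
#1 dst[0x10+4] := {0x32,0x95,0xa3,0x2a}
#2 dst[0x03+2] := {0x95,0xa3}
#3 dst[0x05+2] := {0xa6,0xe0}
query mem[0x0a]=0xa6, mem[0x09]=0xe5, mem[0x04]=0xa3, mem[0x16]=0xa6, mem[0x12]=0xa3

MEM[0x0a,0x09,0x04,0x16,0x12] = a6 e5 a3 a6 a3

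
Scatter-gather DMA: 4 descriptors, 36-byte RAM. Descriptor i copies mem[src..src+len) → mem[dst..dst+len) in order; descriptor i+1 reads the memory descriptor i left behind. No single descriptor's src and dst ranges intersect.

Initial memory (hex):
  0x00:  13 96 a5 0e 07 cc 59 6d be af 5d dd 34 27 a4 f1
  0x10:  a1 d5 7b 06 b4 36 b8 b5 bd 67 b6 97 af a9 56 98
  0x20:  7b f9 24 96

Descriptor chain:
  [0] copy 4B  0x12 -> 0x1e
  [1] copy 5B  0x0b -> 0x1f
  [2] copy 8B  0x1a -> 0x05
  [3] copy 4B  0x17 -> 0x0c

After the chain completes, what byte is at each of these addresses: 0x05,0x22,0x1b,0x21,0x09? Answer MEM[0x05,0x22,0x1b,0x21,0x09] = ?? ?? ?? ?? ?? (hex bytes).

D0: mem[0x1e..0x21] <- [7b 06 b4 36]
D1: mem[0x1f..0x23] <- [dd 34 27 a4 f1]
D2: mem[0x05..0x0c] <- [b6 97 af a9 7b dd 34 27]
D3: mem[0x0c..0x0f] <- [b5 bd 67 b6]
query mem[0x05]=0xb6, mem[0x22]=0xa4, mem[0x1b]=0x97, mem[0x21]=0x27, mem[0x09]=0x7b

MEM[0x05,0x22,0x1b,0x21,0x09] = b6 a4 97 27 7b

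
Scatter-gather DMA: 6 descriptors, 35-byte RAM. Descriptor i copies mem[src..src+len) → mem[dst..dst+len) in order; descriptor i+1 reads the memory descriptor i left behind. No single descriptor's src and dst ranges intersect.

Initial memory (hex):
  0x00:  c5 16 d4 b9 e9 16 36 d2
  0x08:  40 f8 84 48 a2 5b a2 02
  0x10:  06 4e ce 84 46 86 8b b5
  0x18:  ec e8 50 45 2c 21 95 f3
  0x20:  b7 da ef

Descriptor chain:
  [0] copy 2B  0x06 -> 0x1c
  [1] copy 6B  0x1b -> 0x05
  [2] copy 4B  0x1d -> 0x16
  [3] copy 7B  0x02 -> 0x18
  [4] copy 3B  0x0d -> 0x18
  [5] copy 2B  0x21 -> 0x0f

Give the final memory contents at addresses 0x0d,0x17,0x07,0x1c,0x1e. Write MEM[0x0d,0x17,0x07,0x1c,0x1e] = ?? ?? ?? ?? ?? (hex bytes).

MEM[0x0d,0x17,0x07,0x1c,0x1e] = 5b 95 d2 36 95

  after D0: wrote 2B at 0x1c = 36d2
  after D1: wrote 6B at 0x05 = 4536d295f3b7
  after D2: wrote 4B at 0x16 = d295f3b7
  after D3: wrote 7B at 0x18 = d4b9e94536d295
  after D4: wrote 3B at 0x18 = 5ba202
  after D5: wrote 2B at 0x0f = daef
query mem[0x0d]=0x5b, mem[0x17]=0x95, mem[0x07]=0xd2, mem[0x1c]=0x36, mem[0x1e]=0x95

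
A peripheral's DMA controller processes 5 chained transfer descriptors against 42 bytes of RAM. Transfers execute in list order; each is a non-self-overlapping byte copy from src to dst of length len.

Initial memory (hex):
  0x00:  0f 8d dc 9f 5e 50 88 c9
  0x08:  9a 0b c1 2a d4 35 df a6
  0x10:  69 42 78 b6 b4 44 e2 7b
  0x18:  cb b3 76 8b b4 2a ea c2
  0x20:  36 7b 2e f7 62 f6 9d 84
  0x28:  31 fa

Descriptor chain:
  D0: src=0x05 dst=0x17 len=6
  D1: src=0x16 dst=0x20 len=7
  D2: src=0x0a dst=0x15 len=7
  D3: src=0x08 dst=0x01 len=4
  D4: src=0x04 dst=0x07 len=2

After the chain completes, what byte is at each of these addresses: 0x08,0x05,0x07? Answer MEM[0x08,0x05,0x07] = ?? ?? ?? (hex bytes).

MEM[0x08,0x05,0x07] = 50 50 2a

[0] 0x05->0x17 len=6 : 50 88 c9 9a 0b c1
[1] 0x16->0x20 len=7 : e2 50 88 c9 9a 0b c1
[2] 0x0a->0x15 len=7 : c1 2a d4 35 df a6 69
[3] 0x08->0x01 len=4 : 9a 0b c1 2a
[4] 0x04->0x07 len=2 : 2a 50
query mem[0x08]=0x50, mem[0x05]=0x50, mem[0x07]=0x2a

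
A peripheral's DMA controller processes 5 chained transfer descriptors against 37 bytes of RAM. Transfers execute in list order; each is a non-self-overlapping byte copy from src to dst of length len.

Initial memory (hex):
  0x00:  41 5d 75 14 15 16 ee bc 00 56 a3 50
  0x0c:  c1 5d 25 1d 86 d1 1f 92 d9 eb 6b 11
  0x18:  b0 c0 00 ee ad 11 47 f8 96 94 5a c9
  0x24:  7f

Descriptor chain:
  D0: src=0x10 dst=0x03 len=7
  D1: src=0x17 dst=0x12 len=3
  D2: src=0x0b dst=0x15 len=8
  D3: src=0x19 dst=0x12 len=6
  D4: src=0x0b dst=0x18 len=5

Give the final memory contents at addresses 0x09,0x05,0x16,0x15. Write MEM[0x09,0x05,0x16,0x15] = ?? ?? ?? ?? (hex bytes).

MEM[0x09,0x05,0x16,0x15] = 6b 1f 11 11

  after D0: wrote 7B at 0x03 = 86d11f92d9eb6b
  after D1: wrote 3B at 0x12 = 11b0c0
  after D2: wrote 8B at 0x15 = 50c15d251d86d111
  after D3: wrote 6B at 0x12 = 1d86d1111147
  after D4: wrote 5B at 0x18 = 50c15d251d
query mem[0x09]=0x6b, mem[0x05]=0x1f, mem[0x16]=0x11, mem[0x15]=0x11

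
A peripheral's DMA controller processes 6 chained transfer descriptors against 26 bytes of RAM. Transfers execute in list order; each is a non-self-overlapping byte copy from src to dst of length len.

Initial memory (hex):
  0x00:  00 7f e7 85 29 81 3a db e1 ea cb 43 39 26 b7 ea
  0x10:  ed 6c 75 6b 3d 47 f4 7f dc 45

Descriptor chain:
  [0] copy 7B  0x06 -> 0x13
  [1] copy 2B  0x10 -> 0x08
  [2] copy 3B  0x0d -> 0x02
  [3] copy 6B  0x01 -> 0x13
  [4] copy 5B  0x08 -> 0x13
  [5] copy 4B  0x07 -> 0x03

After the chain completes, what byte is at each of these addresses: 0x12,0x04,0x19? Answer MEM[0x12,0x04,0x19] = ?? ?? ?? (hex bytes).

[0] 0x06->0x13 len=7 : 3a db e1 ea cb 43 39
[1] 0x10->0x08 len=2 : ed 6c
[2] 0x0d->0x02 len=3 : 26 b7 ea
[3] 0x01->0x13 len=6 : 7f 26 b7 ea 81 3a
[4] 0x08->0x13 len=5 : ed 6c cb 43 39
[5] 0x07->0x03 len=4 : db ed 6c cb
query mem[0x12]=0x75, mem[0x04]=0xed, mem[0x19]=0x39

MEM[0x12,0x04,0x19] = 75 ed 39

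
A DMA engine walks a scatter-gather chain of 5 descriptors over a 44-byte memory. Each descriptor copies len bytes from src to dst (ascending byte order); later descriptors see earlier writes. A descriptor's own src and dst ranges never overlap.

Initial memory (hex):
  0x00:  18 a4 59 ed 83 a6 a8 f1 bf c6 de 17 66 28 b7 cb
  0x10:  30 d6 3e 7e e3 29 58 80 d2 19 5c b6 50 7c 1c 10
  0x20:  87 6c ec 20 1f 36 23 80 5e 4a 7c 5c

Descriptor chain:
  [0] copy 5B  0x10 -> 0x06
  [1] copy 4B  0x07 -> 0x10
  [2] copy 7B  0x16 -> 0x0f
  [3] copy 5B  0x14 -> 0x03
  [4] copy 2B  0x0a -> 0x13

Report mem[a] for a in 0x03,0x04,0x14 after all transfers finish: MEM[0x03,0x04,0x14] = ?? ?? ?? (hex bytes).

MEM[0x03,0x04,0x14] = b6 50 17

[0] 0x10->0x06 len=5 : 30 d6 3e 7e e3
[1] 0x07->0x10 len=4 : d6 3e 7e e3
[2] 0x16->0x0f len=7 : 58 80 d2 19 5c b6 50
[3] 0x14->0x03 len=5 : b6 50 58 80 d2
[4] 0x0a->0x13 len=2 : e3 17
query mem[0x03]=0xb6, mem[0x04]=0x50, mem[0x14]=0x17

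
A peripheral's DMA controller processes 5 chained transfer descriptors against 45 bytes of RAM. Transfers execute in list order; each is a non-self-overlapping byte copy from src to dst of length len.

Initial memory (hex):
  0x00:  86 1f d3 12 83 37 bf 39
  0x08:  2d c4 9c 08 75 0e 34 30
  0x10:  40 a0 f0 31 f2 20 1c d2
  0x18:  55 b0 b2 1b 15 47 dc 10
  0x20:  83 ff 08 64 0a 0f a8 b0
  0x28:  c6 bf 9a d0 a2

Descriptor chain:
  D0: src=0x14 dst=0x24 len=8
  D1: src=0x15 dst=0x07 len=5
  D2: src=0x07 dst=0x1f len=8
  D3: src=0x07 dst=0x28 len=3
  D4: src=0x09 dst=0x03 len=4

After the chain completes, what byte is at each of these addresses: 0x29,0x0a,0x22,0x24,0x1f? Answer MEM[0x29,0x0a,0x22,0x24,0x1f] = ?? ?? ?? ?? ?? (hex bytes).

MEM[0x29,0x0a,0x22,0x24,0x1f] = 1c 55 55 75 20

  after D0: wrote 8B at 0x24 = f2201cd255b0b21b
  after D1: wrote 5B at 0x07 = 201cd255b0
  after D2: wrote 8B at 0x1f = 201cd255b0750e34
  after D3: wrote 3B at 0x28 = 201cd2
  after D4: wrote 4B at 0x03 = d255b075
query mem[0x29]=0x1c, mem[0x0a]=0x55, mem[0x22]=0x55, mem[0x24]=0x75, mem[0x1f]=0x20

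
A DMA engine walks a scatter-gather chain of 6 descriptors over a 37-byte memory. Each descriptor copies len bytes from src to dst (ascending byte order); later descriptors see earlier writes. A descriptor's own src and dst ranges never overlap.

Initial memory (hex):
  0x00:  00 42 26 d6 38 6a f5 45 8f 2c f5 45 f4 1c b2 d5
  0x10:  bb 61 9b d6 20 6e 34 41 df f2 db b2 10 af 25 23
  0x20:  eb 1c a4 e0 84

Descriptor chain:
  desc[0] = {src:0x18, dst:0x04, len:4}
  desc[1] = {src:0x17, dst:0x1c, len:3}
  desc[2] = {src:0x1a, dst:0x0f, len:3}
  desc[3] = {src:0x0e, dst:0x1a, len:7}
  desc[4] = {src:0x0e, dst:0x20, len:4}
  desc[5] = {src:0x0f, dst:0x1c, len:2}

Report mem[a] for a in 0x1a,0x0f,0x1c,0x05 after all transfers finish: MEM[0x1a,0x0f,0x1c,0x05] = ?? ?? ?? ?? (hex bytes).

  after D0: wrote 4B at 0x04 = dff2dbb2
  after D1: wrote 3B at 0x1c = 41dff2
  after D2: wrote 3B at 0x0f = dbb241
  after D3: wrote 7B at 0x1a = b2dbb2419bd620
  after D4: wrote 4B at 0x20 = b2dbb241
  after D5: wrote 2B at 0x1c = dbb2
query mem[0x1a]=0xb2, mem[0x0f]=0xdb, mem[0x1c]=0xdb, mem[0x05]=0xf2

MEM[0x1a,0x0f,0x1c,0x05] = b2 db db f2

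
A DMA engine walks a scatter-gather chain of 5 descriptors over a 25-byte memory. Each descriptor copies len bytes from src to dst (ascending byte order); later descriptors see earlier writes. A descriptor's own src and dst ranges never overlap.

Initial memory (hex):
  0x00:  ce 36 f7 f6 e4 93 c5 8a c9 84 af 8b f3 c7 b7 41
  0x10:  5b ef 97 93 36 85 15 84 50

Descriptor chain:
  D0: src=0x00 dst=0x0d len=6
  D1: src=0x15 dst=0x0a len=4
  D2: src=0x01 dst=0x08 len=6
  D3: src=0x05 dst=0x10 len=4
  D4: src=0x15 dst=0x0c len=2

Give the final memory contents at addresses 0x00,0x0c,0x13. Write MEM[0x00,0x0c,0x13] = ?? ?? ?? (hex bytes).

MEM[0x00,0x0c,0x13] = ce 85 36

  after D0: wrote 6B at 0x0d = ce36f7f6e493
  after D1: wrote 4B at 0x0a = 85158450
  after D2: wrote 6B at 0x08 = 36f7f6e493c5
  after D3: wrote 4B at 0x10 = 93c58a36
  after D4: wrote 2B at 0x0c = 8515
query mem[0x00]=0xce, mem[0x0c]=0x85, mem[0x13]=0x36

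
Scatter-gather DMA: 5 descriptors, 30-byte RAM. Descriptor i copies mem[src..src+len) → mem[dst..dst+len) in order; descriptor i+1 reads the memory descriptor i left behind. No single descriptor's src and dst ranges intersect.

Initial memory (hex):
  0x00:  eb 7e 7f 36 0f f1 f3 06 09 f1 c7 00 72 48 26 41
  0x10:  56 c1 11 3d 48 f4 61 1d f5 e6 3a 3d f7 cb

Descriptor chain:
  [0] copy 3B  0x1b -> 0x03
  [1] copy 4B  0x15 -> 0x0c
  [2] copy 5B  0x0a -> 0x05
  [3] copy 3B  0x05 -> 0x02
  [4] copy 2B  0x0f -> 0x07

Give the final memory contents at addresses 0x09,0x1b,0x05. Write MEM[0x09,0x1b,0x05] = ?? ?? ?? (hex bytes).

#0 dst[0x03+3] := {0x3d,0xf7,0xcb}
#1 dst[0x0c+4] := {0xf4,0x61,0x1d,0xf5}
#2 dst[0x05+5] := {0xc7,0x00,0xf4,0x61,0x1d}
#3 dst[0x02+3] := {0xc7,0x00,0xf4}
#4 dst[0x07+2] := {0xf5,0x56}
query mem[0x09]=0x1d, mem[0x1b]=0x3d, mem[0x05]=0xc7

MEM[0x09,0x1b,0x05] = 1d 3d c7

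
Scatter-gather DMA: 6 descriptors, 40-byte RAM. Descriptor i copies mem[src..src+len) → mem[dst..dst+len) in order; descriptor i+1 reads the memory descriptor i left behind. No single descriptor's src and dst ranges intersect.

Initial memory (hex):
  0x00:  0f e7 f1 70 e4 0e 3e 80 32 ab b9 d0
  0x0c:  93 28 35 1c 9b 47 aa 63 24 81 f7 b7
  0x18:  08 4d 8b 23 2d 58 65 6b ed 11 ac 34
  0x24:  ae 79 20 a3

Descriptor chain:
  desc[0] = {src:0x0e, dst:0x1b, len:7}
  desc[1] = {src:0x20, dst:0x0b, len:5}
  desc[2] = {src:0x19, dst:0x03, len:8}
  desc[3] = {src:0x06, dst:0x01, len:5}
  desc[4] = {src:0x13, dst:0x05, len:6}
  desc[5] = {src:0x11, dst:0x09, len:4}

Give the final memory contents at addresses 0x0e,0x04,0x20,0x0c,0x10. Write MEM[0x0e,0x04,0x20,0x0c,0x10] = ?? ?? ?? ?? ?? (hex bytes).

#0 dst[0x1b+7] := {0x35,0x1c,0x9b,0x47,0xaa,0x63,0x24}
#1 dst[0x0b+5] := {0x63,0x24,0xac,0x34,0xae}
#2 dst[0x03+8] := {0x4d,0x8b,0x35,0x1c,0x9b,0x47,0xaa,0x63}
#3 dst[0x01+5] := {0x1c,0x9b,0x47,0xaa,0x63}
#4 dst[0x05+6] := {0x63,0x24,0x81,0xf7,0xb7,0x08}
#5 dst[0x09+4] := {0x47,0xaa,0x63,0x24}
query mem[0x0e]=0x34, mem[0x04]=0xaa, mem[0x20]=0x63, mem[0x0c]=0x24, mem[0x10]=0x9b

MEM[0x0e,0x04,0x20,0x0c,0x10] = 34 aa 63 24 9b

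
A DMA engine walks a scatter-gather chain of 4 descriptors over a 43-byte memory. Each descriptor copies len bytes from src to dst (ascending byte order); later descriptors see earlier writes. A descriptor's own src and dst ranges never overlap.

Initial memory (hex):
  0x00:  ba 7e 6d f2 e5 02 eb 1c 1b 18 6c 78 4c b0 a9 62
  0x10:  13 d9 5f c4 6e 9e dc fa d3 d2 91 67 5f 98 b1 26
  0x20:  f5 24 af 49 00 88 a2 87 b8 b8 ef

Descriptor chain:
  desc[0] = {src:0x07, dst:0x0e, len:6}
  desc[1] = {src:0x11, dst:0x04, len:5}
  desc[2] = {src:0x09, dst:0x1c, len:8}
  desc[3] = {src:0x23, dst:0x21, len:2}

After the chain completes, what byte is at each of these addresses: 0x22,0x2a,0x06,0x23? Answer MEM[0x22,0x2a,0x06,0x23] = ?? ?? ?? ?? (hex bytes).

#0 dst[0x0e+6] := {0x1c,0x1b,0x18,0x6c,0x78,0x4c}
#1 dst[0x04+5] := {0x6c,0x78,0x4c,0x6e,0x9e}
#2 dst[0x1c+8] := {0x18,0x6c,0x78,0x4c,0xb0,0x1c,0x1b,0x18}
#3 dst[0x21+2] := {0x18,0x00}
query mem[0x22]=0x00, mem[0x2a]=0xef, mem[0x06]=0x4c, mem[0x23]=0x18

MEM[0x22,0x2a,0x06,0x23] = 00 ef 4c 18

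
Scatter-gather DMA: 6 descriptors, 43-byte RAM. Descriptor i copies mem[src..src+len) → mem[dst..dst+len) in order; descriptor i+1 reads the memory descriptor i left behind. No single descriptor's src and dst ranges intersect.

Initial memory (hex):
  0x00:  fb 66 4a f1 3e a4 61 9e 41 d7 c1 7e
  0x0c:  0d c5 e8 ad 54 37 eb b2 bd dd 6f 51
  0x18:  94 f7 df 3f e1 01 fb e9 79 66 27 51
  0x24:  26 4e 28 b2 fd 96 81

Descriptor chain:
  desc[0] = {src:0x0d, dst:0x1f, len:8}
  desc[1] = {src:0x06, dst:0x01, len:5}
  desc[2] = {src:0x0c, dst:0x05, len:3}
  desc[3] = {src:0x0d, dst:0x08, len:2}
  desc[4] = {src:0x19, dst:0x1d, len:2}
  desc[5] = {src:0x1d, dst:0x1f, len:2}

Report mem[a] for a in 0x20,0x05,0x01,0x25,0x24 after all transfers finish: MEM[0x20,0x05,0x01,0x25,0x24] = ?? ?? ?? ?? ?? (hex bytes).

[0] 0x0d->0x1f len=8 : c5 e8 ad 54 37 eb b2 bd
[1] 0x06->0x01 len=5 : 61 9e 41 d7 c1
[2] 0x0c->0x05 len=3 : 0d c5 e8
[3] 0x0d->0x08 len=2 : c5 e8
[4] 0x19->0x1d len=2 : f7 df
[5] 0x1d->0x1f len=2 : f7 df
query mem[0x20]=0xdf, mem[0x05]=0x0d, mem[0x01]=0x61, mem[0x25]=0xb2, mem[0x24]=0xeb

MEM[0x20,0x05,0x01,0x25,0x24] = df 0d 61 b2 eb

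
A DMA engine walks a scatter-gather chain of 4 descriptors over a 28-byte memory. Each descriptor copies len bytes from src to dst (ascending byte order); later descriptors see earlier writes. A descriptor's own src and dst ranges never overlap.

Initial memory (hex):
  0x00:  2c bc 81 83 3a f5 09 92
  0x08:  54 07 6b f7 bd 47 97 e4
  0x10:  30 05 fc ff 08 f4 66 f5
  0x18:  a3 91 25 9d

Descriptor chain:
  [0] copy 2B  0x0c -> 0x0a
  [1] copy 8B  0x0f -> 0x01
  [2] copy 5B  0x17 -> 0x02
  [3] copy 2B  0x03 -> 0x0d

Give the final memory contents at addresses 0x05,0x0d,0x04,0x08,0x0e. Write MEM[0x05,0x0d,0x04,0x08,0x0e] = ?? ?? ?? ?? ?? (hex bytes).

MEM[0x05,0x0d,0x04,0x08,0x0e] = 25 a3 91 66 91

D0: mem[0x0a..0x0b] <- [bd 47]
D1: mem[0x01..0x08] <- [e4 30 05 fc ff 08 f4 66]
D2: mem[0x02..0x06] <- [f5 a3 91 25 9d]
D3: mem[0x0d..0x0e] <- [a3 91]
query mem[0x05]=0x25, mem[0x0d]=0xa3, mem[0x04]=0x91, mem[0x08]=0x66, mem[0x0e]=0x91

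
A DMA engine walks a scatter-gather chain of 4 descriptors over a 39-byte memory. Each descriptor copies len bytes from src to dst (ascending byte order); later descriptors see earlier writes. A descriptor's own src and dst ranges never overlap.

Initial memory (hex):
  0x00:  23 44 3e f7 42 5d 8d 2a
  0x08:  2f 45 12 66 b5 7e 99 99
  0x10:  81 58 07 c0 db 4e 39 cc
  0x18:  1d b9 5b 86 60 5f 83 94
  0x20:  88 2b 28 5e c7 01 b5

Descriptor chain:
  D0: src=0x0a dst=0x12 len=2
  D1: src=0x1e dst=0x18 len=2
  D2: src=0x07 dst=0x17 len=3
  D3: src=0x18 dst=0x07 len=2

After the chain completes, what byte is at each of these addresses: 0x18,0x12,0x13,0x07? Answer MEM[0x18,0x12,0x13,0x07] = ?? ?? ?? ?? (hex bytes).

#0 dst[0x12+2] := {0x12,0x66}
#1 dst[0x18+2] := {0x83,0x94}
#2 dst[0x17+3] := {0x2a,0x2f,0x45}
#3 dst[0x07+2] := {0x2f,0x45}
query mem[0x18]=0x2f, mem[0x12]=0x12, mem[0x13]=0x66, mem[0x07]=0x2f

MEM[0x18,0x12,0x13,0x07] = 2f 12 66 2f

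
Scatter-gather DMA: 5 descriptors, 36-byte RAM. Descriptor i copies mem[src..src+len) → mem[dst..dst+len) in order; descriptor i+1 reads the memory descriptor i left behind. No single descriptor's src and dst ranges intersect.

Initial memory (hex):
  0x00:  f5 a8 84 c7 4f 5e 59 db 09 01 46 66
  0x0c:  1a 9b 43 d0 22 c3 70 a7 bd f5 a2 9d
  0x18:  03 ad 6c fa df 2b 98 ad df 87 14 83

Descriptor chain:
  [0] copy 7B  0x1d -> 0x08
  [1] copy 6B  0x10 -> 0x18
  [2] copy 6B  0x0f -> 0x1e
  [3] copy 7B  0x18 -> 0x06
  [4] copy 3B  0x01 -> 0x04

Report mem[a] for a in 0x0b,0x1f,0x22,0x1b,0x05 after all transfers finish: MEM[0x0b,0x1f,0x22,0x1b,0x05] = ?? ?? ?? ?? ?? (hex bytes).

[0] 0x1d->0x08 len=7 : 2b 98 ad df 87 14 83
[1] 0x10->0x18 len=6 : 22 c3 70 a7 bd f5
[2] 0x0f->0x1e len=6 : d0 22 c3 70 a7 bd
[3] 0x18->0x06 len=7 : 22 c3 70 a7 bd f5 d0
[4] 0x01->0x04 len=3 : a8 84 c7
query mem[0x0b]=0xf5, mem[0x1f]=0x22, mem[0x22]=0xa7, mem[0x1b]=0xa7, mem[0x05]=0x84

MEM[0x0b,0x1f,0x22,0x1b,0x05] = f5 22 a7 a7 84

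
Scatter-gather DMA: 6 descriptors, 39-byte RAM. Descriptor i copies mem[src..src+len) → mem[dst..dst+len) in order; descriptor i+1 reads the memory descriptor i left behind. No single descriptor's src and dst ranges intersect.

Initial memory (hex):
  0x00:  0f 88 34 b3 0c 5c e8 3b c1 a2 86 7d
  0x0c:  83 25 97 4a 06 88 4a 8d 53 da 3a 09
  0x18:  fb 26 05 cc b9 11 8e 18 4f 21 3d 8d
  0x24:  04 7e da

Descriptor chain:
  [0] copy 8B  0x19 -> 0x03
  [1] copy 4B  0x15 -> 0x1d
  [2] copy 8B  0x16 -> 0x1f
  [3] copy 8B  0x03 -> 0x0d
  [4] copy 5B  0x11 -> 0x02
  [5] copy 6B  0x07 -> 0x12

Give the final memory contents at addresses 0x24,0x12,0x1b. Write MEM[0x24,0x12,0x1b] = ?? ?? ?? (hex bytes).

MEM[0x24,0x12,0x1b] = cc 11 cc

#0 dst[0x03+8] := {0x26,0x05,0xcc,0xb9,0x11,0x8e,0x18,0x4f}
#1 dst[0x1d+4] := {0xda,0x3a,0x09,0xfb}
#2 dst[0x1f+8] := {0x3a,0x09,0xfb,0x26,0x05,0xcc,0xb9,0xda}
#3 dst[0x0d+8] := {0x26,0x05,0xcc,0xb9,0x11,0x8e,0x18,0x4f}
#4 dst[0x02+5] := {0x11,0x8e,0x18,0x4f,0xda}
#5 dst[0x12+6] := {0x11,0x8e,0x18,0x4f,0x7d,0x83}
query mem[0x24]=0xcc, mem[0x12]=0x11, mem[0x1b]=0xcc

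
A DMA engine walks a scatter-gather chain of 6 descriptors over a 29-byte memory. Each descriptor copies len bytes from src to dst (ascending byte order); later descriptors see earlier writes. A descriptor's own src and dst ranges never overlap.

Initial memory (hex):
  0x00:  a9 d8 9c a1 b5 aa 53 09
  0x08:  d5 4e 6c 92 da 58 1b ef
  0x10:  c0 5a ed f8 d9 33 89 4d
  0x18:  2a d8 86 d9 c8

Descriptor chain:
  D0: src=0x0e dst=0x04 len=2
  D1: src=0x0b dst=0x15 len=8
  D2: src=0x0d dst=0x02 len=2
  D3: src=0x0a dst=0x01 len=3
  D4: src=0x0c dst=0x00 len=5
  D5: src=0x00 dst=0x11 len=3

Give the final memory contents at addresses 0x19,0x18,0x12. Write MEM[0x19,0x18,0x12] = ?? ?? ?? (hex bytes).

MEM[0x19,0x18,0x12] = ef 1b 58

  after D0: wrote 2B at 0x04 = 1bef
  after D1: wrote 8B at 0x15 = 92da581befc05aed
  after D2: wrote 2B at 0x02 = 581b
  after D3: wrote 3B at 0x01 = 6c92da
  after D4: wrote 5B at 0x00 = da581befc0
  after D5: wrote 3B at 0x11 = da581b
query mem[0x19]=0xef, mem[0x18]=0x1b, mem[0x12]=0x58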